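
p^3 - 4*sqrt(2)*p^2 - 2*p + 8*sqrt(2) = (p - 4*sqrt(2))*(p - sqrt(2))*(p + sqrt(2))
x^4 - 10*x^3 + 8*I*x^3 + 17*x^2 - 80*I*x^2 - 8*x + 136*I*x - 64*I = (x - 8)*(x + 8*I)*(-I*x + I)*(I*x - I)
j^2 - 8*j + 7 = (j - 7)*(j - 1)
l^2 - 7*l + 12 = (l - 4)*(l - 3)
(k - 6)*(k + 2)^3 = k^4 - 24*k^2 - 64*k - 48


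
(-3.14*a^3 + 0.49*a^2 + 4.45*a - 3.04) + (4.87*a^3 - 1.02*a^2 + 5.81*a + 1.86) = 1.73*a^3 - 0.53*a^2 + 10.26*a - 1.18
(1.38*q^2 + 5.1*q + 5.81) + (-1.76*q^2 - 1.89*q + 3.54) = -0.38*q^2 + 3.21*q + 9.35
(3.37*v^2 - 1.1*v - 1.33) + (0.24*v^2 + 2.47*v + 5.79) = 3.61*v^2 + 1.37*v + 4.46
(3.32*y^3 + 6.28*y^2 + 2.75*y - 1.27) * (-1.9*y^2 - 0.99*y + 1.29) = -6.308*y^5 - 15.2188*y^4 - 7.1594*y^3 + 7.7917*y^2 + 4.8048*y - 1.6383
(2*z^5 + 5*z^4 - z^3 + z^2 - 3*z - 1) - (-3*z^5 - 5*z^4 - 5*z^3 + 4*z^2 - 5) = 5*z^5 + 10*z^4 + 4*z^3 - 3*z^2 - 3*z + 4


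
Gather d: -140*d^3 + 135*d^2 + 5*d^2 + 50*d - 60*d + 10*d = -140*d^3 + 140*d^2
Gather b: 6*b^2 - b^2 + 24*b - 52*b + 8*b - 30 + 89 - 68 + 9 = 5*b^2 - 20*b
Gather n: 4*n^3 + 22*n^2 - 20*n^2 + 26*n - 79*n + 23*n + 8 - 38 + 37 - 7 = 4*n^3 + 2*n^2 - 30*n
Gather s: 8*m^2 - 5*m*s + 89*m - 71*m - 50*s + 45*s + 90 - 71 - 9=8*m^2 + 18*m + s*(-5*m - 5) + 10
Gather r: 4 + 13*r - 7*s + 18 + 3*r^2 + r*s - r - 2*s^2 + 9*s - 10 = 3*r^2 + r*(s + 12) - 2*s^2 + 2*s + 12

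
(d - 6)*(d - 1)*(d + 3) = d^3 - 4*d^2 - 15*d + 18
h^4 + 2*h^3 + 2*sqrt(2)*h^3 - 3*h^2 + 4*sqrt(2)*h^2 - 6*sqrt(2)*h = h*(h - 1)*(h + 3)*(h + 2*sqrt(2))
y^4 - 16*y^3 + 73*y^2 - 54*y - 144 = (y - 8)*(y - 6)*(y - 3)*(y + 1)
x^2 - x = x*(x - 1)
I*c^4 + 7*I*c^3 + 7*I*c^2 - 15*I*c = c*(c + 3)*(c + 5)*(I*c - I)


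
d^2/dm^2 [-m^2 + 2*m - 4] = -2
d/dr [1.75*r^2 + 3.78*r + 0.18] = 3.5*r + 3.78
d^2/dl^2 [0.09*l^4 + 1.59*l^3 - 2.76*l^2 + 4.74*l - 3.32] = 1.08*l^2 + 9.54*l - 5.52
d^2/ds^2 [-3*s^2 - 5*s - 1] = -6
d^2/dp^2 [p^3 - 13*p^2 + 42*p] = 6*p - 26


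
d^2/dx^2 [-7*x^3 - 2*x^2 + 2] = -42*x - 4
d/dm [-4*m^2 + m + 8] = 1 - 8*m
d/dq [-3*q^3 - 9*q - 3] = -9*q^2 - 9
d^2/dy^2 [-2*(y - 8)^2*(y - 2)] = 72 - 12*y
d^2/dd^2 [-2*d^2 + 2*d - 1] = -4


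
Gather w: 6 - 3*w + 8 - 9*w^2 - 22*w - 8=-9*w^2 - 25*w + 6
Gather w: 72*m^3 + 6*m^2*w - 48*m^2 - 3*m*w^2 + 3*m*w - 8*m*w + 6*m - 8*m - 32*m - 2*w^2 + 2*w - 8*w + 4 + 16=72*m^3 - 48*m^2 - 34*m + w^2*(-3*m - 2) + w*(6*m^2 - 5*m - 6) + 20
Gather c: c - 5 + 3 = c - 2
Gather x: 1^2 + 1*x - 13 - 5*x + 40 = 28 - 4*x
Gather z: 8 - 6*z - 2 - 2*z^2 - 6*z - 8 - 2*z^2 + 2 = -4*z^2 - 12*z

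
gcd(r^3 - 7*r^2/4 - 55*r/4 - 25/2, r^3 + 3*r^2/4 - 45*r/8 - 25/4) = r^2 + 13*r/4 + 5/2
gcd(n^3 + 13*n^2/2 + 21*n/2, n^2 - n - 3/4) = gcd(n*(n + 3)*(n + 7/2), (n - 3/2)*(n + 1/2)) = 1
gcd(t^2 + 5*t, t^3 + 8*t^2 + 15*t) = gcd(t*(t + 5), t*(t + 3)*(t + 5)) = t^2 + 5*t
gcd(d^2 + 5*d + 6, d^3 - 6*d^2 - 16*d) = d + 2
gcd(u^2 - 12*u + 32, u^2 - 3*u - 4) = u - 4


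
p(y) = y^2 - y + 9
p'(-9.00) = -19.00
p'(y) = 2*y - 1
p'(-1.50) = -4.00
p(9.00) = 81.00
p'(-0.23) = -1.46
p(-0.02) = 9.02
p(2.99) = 14.95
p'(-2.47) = -5.94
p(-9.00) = 99.00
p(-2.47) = 17.57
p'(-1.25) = -3.50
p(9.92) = 97.49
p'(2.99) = 4.98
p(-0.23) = 9.28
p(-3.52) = 24.91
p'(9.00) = 17.00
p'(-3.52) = -8.04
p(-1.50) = 12.75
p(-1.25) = 11.81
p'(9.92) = 18.84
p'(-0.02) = -1.04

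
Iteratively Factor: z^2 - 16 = (z + 4)*(z - 4)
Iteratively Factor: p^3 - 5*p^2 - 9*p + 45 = (p - 5)*(p^2 - 9) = (p - 5)*(p + 3)*(p - 3)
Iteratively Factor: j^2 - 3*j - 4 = (j + 1)*(j - 4)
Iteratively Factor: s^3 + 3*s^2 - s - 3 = (s + 3)*(s^2 - 1) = (s - 1)*(s + 3)*(s + 1)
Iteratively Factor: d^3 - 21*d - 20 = (d + 1)*(d^2 - d - 20) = (d + 1)*(d + 4)*(d - 5)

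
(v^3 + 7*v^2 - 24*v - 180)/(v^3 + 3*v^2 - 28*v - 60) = (v + 6)/(v + 2)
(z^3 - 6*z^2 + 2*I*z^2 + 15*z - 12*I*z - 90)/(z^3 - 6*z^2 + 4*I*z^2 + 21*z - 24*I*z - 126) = (z + 5*I)/(z + 7*I)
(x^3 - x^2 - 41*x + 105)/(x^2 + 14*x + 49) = (x^2 - 8*x + 15)/(x + 7)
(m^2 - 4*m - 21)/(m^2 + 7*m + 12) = (m - 7)/(m + 4)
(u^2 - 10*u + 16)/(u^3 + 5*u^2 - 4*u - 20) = (u - 8)/(u^2 + 7*u + 10)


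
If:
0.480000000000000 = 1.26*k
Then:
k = 0.38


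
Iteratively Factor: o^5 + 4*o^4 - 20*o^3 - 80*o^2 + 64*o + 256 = (o + 4)*(o^4 - 20*o^2 + 64) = (o - 2)*(o + 4)*(o^3 + 2*o^2 - 16*o - 32) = (o - 4)*(o - 2)*(o + 4)*(o^2 + 6*o + 8) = (o - 4)*(o - 2)*(o + 4)^2*(o + 2)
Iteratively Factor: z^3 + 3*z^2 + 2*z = (z + 2)*(z^2 + z) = (z + 1)*(z + 2)*(z)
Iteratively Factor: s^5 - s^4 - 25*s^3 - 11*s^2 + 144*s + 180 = (s + 2)*(s^4 - 3*s^3 - 19*s^2 + 27*s + 90) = (s - 5)*(s + 2)*(s^3 + 2*s^2 - 9*s - 18) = (s - 5)*(s - 3)*(s + 2)*(s^2 + 5*s + 6) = (s - 5)*(s - 3)*(s + 2)^2*(s + 3)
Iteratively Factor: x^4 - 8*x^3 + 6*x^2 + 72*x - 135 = (x + 3)*(x^3 - 11*x^2 + 39*x - 45) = (x - 5)*(x + 3)*(x^2 - 6*x + 9) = (x - 5)*(x - 3)*(x + 3)*(x - 3)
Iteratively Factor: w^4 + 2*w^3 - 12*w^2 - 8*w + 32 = (w - 2)*(w^3 + 4*w^2 - 4*w - 16) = (w - 2)*(w + 4)*(w^2 - 4) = (w - 2)*(w + 2)*(w + 4)*(w - 2)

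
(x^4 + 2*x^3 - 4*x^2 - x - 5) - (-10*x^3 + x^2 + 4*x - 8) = x^4 + 12*x^3 - 5*x^2 - 5*x + 3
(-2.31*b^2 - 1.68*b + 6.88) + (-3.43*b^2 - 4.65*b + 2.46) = -5.74*b^2 - 6.33*b + 9.34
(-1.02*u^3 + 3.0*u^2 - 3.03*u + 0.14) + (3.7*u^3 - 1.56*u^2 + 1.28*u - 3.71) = 2.68*u^3 + 1.44*u^2 - 1.75*u - 3.57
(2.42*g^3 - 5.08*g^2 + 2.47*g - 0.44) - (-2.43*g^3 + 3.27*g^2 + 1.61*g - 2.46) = 4.85*g^3 - 8.35*g^2 + 0.86*g + 2.02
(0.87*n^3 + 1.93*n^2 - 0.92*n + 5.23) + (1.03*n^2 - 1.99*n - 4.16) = 0.87*n^3 + 2.96*n^2 - 2.91*n + 1.07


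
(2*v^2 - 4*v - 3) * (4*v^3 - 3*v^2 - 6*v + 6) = 8*v^5 - 22*v^4 - 12*v^3 + 45*v^2 - 6*v - 18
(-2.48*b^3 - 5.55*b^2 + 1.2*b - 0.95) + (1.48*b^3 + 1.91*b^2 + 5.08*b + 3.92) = -1.0*b^3 - 3.64*b^2 + 6.28*b + 2.97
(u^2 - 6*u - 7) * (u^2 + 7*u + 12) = u^4 + u^3 - 37*u^2 - 121*u - 84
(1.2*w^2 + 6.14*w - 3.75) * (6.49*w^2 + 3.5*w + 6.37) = 7.788*w^4 + 44.0486*w^3 + 4.7965*w^2 + 25.9868*w - 23.8875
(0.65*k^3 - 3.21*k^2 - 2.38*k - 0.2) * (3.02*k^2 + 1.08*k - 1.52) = 1.963*k^5 - 8.9922*k^4 - 11.6424*k^3 + 1.7048*k^2 + 3.4016*k + 0.304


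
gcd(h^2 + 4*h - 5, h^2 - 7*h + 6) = h - 1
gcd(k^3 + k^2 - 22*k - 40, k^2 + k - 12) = k + 4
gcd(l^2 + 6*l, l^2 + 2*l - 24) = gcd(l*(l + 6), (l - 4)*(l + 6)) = l + 6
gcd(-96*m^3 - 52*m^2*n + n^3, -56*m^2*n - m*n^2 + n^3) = 8*m - n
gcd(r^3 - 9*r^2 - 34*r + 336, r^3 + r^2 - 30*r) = r + 6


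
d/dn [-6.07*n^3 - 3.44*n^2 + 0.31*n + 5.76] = -18.21*n^2 - 6.88*n + 0.31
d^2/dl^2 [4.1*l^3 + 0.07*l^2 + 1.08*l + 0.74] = 24.6*l + 0.14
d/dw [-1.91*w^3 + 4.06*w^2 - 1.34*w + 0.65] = -5.73*w^2 + 8.12*w - 1.34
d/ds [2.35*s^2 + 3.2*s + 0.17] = 4.7*s + 3.2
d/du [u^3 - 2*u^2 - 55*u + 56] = 3*u^2 - 4*u - 55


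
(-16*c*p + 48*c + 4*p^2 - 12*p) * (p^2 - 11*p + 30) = -16*c*p^3 + 224*c*p^2 - 1008*c*p + 1440*c + 4*p^4 - 56*p^3 + 252*p^2 - 360*p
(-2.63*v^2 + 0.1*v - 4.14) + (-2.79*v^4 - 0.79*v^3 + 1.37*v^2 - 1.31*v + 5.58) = -2.79*v^4 - 0.79*v^3 - 1.26*v^2 - 1.21*v + 1.44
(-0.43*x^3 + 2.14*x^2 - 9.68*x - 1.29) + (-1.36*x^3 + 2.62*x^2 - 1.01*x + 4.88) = -1.79*x^3 + 4.76*x^2 - 10.69*x + 3.59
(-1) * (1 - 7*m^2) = 7*m^2 - 1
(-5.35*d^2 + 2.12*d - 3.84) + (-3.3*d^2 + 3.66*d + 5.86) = -8.65*d^2 + 5.78*d + 2.02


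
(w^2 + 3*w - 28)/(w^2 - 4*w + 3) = (w^2 + 3*w - 28)/(w^2 - 4*w + 3)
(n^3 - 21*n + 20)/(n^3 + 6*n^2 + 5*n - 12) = (n^2 + n - 20)/(n^2 + 7*n + 12)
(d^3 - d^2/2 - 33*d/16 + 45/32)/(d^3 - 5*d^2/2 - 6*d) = (d^2 - 2*d + 15/16)/(d*(d - 4))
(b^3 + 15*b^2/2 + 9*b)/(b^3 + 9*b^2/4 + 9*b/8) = 4*(b + 6)/(4*b + 3)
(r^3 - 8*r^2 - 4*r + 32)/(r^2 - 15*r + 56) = (r^2 - 4)/(r - 7)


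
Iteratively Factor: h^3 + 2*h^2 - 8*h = (h + 4)*(h^2 - 2*h) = h*(h + 4)*(h - 2)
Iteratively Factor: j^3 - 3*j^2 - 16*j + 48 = (j - 4)*(j^2 + j - 12) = (j - 4)*(j + 4)*(j - 3)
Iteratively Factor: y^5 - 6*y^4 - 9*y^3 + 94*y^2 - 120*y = (y - 2)*(y^4 - 4*y^3 - 17*y^2 + 60*y) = (y - 5)*(y - 2)*(y^3 + y^2 - 12*y) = (y - 5)*(y - 3)*(y - 2)*(y^2 + 4*y) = y*(y - 5)*(y - 3)*(y - 2)*(y + 4)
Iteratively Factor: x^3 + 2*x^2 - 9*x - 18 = (x - 3)*(x^2 + 5*x + 6) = (x - 3)*(x + 3)*(x + 2)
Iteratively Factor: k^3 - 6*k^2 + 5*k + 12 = (k - 4)*(k^2 - 2*k - 3) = (k - 4)*(k + 1)*(k - 3)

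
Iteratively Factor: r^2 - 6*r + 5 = (r - 5)*(r - 1)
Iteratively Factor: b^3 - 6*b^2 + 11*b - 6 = (b - 2)*(b^2 - 4*b + 3) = (b - 3)*(b - 2)*(b - 1)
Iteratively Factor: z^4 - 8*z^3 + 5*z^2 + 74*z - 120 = (z - 5)*(z^3 - 3*z^2 - 10*z + 24) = (z - 5)*(z - 4)*(z^2 + z - 6) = (z - 5)*(z - 4)*(z + 3)*(z - 2)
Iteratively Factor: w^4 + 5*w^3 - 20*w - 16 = (w + 1)*(w^3 + 4*w^2 - 4*w - 16) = (w - 2)*(w + 1)*(w^2 + 6*w + 8) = (w - 2)*(w + 1)*(w + 4)*(w + 2)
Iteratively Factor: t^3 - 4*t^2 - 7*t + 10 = (t + 2)*(t^2 - 6*t + 5) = (t - 1)*(t + 2)*(t - 5)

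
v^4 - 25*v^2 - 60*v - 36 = (v - 6)*(v + 1)*(v + 2)*(v + 3)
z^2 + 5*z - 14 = (z - 2)*(z + 7)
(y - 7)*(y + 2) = y^2 - 5*y - 14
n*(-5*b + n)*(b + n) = -5*b^2*n - 4*b*n^2 + n^3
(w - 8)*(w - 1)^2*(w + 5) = w^4 - 5*w^3 - 33*w^2 + 77*w - 40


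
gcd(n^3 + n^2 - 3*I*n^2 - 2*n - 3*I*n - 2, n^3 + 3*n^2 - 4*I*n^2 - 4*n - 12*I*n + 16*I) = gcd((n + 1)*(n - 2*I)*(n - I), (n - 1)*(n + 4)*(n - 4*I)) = 1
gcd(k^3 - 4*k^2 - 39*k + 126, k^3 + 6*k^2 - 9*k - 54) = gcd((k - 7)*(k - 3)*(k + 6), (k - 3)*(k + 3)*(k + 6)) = k^2 + 3*k - 18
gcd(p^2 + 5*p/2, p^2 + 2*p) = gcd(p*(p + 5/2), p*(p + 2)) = p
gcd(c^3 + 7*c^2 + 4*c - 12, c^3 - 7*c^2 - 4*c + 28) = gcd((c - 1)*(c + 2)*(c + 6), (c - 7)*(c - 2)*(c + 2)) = c + 2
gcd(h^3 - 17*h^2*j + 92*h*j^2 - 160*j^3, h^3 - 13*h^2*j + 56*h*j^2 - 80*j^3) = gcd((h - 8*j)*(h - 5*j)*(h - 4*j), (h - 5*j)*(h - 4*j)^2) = h^2 - 9*h*j + 20*j^2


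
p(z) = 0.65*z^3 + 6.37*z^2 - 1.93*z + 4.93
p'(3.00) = 53.84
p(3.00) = 74.02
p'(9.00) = 270.68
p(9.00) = 977.38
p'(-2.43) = -21.37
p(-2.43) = 37.91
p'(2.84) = 49.98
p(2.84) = 65.72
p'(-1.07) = -13.33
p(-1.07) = 13.49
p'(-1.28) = -15.04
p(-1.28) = 16.47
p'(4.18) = 85.39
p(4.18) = 155.63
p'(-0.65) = -9.39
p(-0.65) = 8.70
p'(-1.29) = -15.12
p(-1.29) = 16.62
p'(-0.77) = -10.58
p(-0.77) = 9.90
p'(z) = 1.95*z^2 + 12.74*z - 1.93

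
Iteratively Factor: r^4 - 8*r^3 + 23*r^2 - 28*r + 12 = (r - 3)*(r^3 - 5*r^2 + 8*r - 4) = (r - 3)*(r - 1)*(r^2 - 4*r + 4) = (r - 3)*(r - 2)*(r - 1)*(r - 2)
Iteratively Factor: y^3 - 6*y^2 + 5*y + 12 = (y - 4)*(y^2 - 2*y - 3) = (y - 4)*(y - 3)*(y + 1)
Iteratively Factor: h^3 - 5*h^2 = (h - 5)*(h^2) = h*(h - 5)*(h)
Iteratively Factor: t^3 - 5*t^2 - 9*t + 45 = (t - 3)*(t^2 - 2*t - 15) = (t - 3)*(t + 3)*(t - 5)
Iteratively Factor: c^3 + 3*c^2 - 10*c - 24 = (c + 4)*(c^2 - c - 6) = (c + 2)*(c + 4)*(c - 3)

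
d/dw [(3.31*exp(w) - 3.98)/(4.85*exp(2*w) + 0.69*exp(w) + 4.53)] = (-16.0535*exp(2*w) + 38.606*exp(w) + 17.7405)*exp(w)/(23.5225*exp(4*w) + 6.693*exp(3*w) + 44.4171*exp(2*w) + 6.2514*exp(w) + 20.5209)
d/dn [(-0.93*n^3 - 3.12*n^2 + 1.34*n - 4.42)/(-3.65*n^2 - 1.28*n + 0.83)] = (3.3945*n^4 + 2.3808*n^3 + 6.5689*n^2 - 37.4452*n - 4.5454)/(13.3225*n^4 + 9.344*n^3 - 4.4206*n^2 - 2.1248*n + 0.6889)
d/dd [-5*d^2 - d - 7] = -10*d - 1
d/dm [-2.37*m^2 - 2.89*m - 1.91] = -4.74*m - 2.89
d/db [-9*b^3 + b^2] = b*(2 - 27*b)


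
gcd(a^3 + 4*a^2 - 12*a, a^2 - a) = a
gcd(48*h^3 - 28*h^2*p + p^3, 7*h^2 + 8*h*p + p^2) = 1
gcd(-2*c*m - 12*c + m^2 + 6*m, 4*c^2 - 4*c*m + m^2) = 2*c - m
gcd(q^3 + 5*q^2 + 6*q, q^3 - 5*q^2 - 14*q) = q^2 + 2*q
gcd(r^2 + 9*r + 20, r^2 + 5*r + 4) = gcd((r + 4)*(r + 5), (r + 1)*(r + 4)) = r + 4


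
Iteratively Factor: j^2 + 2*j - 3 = (j + 3)*(j - 1)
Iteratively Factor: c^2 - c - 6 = (c + 2)*(c - 3)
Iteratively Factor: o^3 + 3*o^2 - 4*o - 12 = (o + 3)*(o^2 - 4) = (o - 2)*(o + 3)*(o + 2)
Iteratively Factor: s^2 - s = (s - 1)*(s)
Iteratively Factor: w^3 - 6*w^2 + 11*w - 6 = (w - 3)*(w^2 - 3*w + 2) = (w - 3)*(w - 1)*(w - 2)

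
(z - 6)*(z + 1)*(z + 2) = z^3 - 3*z^2 - 16*z - 12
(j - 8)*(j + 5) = j^2 - 3*j - 40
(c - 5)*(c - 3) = c^2 - 8*c + 15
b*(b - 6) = b^2 - 6*b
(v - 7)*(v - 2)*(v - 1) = v^3 - 10*v^2 + 23*v - 14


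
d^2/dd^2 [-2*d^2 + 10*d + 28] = -4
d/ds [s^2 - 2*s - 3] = 2*s - 2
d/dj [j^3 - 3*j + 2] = 3*j^2 - 3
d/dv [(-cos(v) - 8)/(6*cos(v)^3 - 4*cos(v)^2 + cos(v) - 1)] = (55*cos(v) - 70*cos(2*v) - 3*cos(3*v) - 79)*sin(v)/(6*cos(v)^3 - 4*cos(v)^2 + cos(v) - 1)^2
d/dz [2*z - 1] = 2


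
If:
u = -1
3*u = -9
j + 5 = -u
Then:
No Solution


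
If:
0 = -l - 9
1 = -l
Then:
No Solution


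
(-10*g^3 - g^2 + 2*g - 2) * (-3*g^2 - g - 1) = 30*g^5 + 13*g^4 + 5*g^3 + 5*g^2 + 2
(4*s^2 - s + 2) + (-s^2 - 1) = 3*s^2 - s + 1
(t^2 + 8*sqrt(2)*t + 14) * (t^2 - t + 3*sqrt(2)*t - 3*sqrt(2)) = t^4 - t^3 + 11*sqrt(2)*t^3 - 11*sqrt(2)*t^2 + 62*t^2 - 62*t + 42*sqrt(2)*t - 42*sqrt(2)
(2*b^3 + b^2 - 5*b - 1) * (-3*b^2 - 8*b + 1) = -6*b^5 - 19*b^4 + 9*b^3 + 44*b^2 + 3*b - 1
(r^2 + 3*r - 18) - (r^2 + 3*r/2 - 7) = 3*r/2 - 11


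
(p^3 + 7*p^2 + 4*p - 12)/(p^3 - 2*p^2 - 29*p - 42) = (p^2 + 5*p - 6)/(p^2 - 4*p - 21)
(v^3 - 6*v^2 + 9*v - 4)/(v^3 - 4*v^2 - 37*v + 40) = (v^2 - 5*v + 4)/(v^2 - 3*v - 40)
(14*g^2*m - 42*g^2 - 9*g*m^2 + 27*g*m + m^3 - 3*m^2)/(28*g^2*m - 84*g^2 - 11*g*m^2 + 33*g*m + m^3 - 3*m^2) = (2*g - m)/(4*g - m)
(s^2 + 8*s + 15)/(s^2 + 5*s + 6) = (s + 5)/(s + 2)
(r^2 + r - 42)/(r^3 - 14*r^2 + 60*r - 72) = (r + 7)/(r^2 - 8*r + 12)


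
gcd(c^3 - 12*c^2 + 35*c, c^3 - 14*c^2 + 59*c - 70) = c^2 - 12*c + 35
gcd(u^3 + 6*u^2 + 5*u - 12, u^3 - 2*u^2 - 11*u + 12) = u^2 + 2*u - 3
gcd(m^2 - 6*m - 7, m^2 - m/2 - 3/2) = m + 1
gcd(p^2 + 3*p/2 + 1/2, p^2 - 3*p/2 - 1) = p + 1/2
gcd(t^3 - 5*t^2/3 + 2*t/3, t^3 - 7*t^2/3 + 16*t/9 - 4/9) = t^2 - 5*t/3 + 2/3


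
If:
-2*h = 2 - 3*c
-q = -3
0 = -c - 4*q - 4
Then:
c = -16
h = -25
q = 3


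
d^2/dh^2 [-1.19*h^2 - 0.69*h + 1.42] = -2.38000000000000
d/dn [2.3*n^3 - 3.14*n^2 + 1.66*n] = 6.9*n^2 - 6.28*n + 1.66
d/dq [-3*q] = -3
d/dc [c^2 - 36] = 2*c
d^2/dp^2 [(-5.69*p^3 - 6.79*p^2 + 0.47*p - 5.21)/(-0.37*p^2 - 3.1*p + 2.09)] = (-8.88178419700125e-16*p^5 + 2.8421709430404e-14*p^4 + 102.457008*p^3 - 185.409324*p^2 + 182.801448*p + 161.422524)/(0.050653*p^6 + 1.27317*p^5 + 9.808737*p^4 + 15.40762*p^3 - 55.406109*p^2 + 40.62333*p - 9.129329)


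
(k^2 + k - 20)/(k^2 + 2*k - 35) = (k^2 + k - 20)/(k^2 + 2*k - 35)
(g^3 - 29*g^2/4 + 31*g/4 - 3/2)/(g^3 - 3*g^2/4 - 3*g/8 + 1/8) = 2*(g - 6)/(2*g + 1)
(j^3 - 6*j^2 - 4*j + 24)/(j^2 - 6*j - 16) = (j^2 - 8*j + 12)/(j - 8)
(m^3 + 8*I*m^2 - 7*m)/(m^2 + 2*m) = (m^2 + 8*I*m - 7)/(m + 2)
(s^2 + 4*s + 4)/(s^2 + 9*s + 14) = (s + 2)/(s + 7)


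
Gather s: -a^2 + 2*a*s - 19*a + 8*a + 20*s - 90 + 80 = -a^2 - 11*a + s*(2*a + 20) - 10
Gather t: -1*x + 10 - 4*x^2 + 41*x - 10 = -4*x^2 + 40*x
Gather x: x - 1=x - 1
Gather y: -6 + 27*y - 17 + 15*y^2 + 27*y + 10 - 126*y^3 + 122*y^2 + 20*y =-126*y^3 + 137*y^2 + 74*y - 13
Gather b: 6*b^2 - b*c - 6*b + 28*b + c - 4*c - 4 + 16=6*b^2 + b*(22 - c) - 3*c + 12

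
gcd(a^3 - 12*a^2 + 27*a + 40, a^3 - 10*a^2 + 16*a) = a - 8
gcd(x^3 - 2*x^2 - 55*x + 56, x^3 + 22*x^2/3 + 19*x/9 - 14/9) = x + 7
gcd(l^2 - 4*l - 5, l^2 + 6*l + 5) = l + 1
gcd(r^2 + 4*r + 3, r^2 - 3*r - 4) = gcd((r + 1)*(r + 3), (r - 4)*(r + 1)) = r + 1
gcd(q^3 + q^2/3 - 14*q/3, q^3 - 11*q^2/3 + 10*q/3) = q^2 - 2*q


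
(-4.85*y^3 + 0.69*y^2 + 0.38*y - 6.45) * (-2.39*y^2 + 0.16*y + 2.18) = 11.5915*y^5 - 2.4251*y^4 - 11.3708*y^3 + 16.9805*y^2 - 0.2036*y - 14.061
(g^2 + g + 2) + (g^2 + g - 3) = 2*g^2 + 2*g - 1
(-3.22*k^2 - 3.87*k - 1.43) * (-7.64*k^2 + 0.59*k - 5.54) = 24.6008*k^4 + 27.667*k^3 + 26.4807*k^2 + 20.5961*k + 7.9222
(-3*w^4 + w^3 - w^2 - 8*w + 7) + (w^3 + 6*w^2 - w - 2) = -3*w^4 + 2*w^3 + 5*w^2 - 9*w + 5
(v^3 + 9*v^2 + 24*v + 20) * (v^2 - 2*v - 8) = v^5 + 7*v^4 - 2*v^3 - 100*v^2 - 232*v - 160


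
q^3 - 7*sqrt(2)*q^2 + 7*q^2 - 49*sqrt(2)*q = q*(q + 7)*(q - 7*sqrt(2))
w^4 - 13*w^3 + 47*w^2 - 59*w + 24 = (w - 8)*(w - 3)*(w - 1)^2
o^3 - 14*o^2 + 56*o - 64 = (o - 8)*(o - 4)*(o - 2)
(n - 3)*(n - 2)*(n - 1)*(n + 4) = n^4 - 2*n^3 - 13*n^2 + 38*n - 24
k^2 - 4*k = k*(k - 4)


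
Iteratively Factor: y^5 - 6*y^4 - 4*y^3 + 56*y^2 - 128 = (y + 2)*(y^4 - 8*y^3 + 12*y^2 + 32*y - 64) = (y - 4)*(y + 2)*(y^3 - 4*y^2 - 4*y + 16) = (y - 4)*(y - 2)*(y + 2)*(y^2 - 2*y - 8) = (y - 4)*(y - 2)*(y + 2)^2*(y - 4)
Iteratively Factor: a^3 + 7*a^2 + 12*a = (a + 3)*(a^2 + 4*a) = (a + 3)*(a + 4)*(a)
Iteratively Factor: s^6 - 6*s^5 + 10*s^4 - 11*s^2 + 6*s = (s - 1)*(s^5 - 5*s^4 + 5*s^3 + 5*s^2 - 6*s) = (s - 1)^2*(s^4 - 4*s^3 + s^2 + 6*s) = s*(s - 1)^2*(s^3 - 4*s^2 + s + 6) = s*(s - 1)^2*(s + 1)*(s^2 - 5*s + 6) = s*(s - 2)*(s - 1)^2*(s + 1)*(s - 3)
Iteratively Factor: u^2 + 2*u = (u + 2)*(u)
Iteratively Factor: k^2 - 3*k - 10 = (k - 5)*(k + 2)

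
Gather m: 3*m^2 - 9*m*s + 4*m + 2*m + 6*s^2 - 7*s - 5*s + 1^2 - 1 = 3*m^2 + m*(6 - 9*s) + 6*s^2 - 12*s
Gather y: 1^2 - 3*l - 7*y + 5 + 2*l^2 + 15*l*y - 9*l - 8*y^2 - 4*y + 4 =2*l^2 - 12*l - 8*y^2 + y*(15*l - 11) + 10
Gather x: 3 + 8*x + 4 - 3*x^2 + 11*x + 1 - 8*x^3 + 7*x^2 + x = -8*x^3 + 4*x^2 + 20*x + 8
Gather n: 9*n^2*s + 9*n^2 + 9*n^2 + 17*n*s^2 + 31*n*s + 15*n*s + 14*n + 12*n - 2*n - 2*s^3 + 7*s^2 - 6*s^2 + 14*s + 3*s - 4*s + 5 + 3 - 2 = n^2*(9*s + 18) + n*(17*s^2 + 46*s + 24) - 2*s^3 + s^2 + 13*s + 6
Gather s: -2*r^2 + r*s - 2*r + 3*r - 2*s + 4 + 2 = -2*r^2 + r + s*(r - 2) + 6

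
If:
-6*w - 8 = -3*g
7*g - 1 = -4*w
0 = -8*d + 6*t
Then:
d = 3*t/4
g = 19/27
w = -53/54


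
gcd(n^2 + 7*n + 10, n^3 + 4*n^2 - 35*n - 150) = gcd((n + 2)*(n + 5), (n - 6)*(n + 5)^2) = n + 5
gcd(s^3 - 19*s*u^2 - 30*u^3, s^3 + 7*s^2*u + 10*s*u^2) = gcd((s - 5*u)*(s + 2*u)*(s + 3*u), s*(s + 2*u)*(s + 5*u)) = s + 2*u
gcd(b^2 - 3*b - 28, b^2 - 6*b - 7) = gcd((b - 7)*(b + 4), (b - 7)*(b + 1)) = b - 7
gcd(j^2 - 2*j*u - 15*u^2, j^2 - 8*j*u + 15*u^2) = -j + 5*u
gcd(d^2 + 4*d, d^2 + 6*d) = d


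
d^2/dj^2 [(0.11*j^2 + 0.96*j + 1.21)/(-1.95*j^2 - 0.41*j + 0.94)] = (-4.44089209850063e-16*j^4 - 7.12491000000001*j^3 - 28.81593*j^2 - 16.36245*j - 5.777022)/(7.414875*j^6 + 4.677075*j^5 - 9.739665*j^4 - 4.440259*j^3 + 4.695018*j^2 + 1.086828*j - 0.830584)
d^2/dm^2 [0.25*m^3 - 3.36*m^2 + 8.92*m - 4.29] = 1.5*m - 6.72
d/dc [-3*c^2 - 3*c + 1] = -6*c - 3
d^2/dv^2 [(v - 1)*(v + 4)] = 2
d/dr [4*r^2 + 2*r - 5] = 8*r + 2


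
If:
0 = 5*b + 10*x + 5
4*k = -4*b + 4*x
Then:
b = -2*x - 1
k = 3*x + 1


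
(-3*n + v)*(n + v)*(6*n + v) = -18*n^3 - 15*n^2*v + 4*n*v^2 + v^3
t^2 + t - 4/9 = (t - 1/3)*(t + 4/3)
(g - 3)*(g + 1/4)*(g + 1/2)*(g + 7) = g^4 + 19*g^3/4 - 143*g^2/8 - 61*g/4 - 21/8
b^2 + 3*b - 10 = (b - 2)*(b + 5)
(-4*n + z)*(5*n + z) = -20*n^2 + n*z + z^2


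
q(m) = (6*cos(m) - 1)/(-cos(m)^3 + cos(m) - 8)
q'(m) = (-3*sin(m)*cos(m)^2 + sin(m))*(6*cos(m) - 1)/(-cos(m)^3 + cos(m) - 8)^2 - 6*sin(m)/(-cos(m)^3 + cos(m) - 8) = (-3*sin(m)^2 - 9*cos(m) - 3*cos(3*m) + 50)*sin(m)/(sin(m)^2*cos(m) - 8)^2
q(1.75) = 0.25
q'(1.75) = 0.69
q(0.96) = -0.32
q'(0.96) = 0.65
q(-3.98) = 0.60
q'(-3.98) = 0.55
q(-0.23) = -0.61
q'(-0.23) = -0.14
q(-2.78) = 0.81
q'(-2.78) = -0.32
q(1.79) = 0.28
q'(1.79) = 0.68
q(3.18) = 0.87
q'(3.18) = -0.04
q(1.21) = -0.15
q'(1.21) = 0.74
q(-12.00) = -0.52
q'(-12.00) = 0.37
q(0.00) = -0.62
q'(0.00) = 0.00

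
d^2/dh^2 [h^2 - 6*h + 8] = 2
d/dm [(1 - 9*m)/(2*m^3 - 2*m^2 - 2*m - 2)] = (9*m^3 - 6*m^2 + m + 5)/(m^6 - 2*m^5 - m^4 + 3*m^2 + 2*m + 1)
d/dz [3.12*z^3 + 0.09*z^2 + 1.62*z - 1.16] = 9.36*z^2 + 0.18*z + 1.62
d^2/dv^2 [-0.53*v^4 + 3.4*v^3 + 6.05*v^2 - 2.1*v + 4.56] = -6.36*v^2 + 20.4*v + 12.1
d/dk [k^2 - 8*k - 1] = 2*k - 8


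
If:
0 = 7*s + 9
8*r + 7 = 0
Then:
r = -7/8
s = -9/7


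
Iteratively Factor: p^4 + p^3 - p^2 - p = (p)*(p^3 + p^2 - p - 1) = p*(p + 1)*(p^2 - 1) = p*(p - 1)*(p + 1)*(p + 1)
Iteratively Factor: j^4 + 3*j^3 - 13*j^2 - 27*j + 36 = (j + 4)*(j^3 - j^2 - 9*j + 9) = (j + 3)*(j + 4)*(j^2 - 4*j + 3) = (j - 1)*(j + 3)*(j + 4)*(j - 3)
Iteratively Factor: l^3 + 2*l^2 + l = (l + 1)*(l^2 + l) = l*(l + 1)*(l + 1)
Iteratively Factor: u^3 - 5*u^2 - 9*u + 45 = (u - 5)*(u^2 - 9) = (u - 5)*(u + 3)*(u - 3)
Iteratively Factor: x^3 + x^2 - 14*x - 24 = (x + 3)*(x^2 - 2*x - 8) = (x - 4)*(x + 3)*(x + 2)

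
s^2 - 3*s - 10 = (s - 5)*(s + 2)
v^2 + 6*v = v*(v + 6)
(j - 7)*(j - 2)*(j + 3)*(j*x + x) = j^4*x - 5*j^3*x - 19*j^2*x + 29*j*x + 42*x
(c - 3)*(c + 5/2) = c^2 - c/2 - 15/2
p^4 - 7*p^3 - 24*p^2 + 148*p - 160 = (p - 8)*(p - 2)^2*(p + 5)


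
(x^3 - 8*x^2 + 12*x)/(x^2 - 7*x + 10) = x*(x - 6)/(x - 5)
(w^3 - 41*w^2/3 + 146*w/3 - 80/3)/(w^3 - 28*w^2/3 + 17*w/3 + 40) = (3*w^2 - 17*w + 10)/(3*w^2 - 4*w - 15)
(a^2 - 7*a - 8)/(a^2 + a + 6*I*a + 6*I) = (a - 8)/(a + 6*I)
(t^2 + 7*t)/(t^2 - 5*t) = (t + 7)/(t - 5)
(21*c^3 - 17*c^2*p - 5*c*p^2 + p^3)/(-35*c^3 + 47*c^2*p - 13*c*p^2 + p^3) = (3*c + p)/(-5*c + p)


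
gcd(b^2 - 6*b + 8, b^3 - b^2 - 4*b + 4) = b - 2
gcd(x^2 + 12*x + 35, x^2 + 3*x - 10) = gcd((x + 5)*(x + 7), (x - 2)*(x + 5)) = x + 5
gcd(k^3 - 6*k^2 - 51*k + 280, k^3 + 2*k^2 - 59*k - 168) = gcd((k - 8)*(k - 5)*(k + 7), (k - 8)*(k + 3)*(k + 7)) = k^2 - k - 56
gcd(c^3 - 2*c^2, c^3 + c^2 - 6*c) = c^2 - 2*c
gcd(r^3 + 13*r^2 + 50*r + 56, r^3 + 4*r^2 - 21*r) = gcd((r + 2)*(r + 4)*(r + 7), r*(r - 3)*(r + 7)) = r + 7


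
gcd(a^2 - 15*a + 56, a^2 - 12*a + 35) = a - 7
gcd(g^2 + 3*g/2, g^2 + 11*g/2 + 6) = g + 3/2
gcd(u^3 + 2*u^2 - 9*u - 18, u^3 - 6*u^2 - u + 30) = u^2 - u - 6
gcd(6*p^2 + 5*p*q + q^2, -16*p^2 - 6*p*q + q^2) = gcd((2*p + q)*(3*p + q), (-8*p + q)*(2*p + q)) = 2*p + q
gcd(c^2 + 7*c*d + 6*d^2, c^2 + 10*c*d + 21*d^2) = 1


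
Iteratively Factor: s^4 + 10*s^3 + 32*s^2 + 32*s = (s)*(s^3 + 10*s^2 + 32*s + 32) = s*(s + 2)*(s^2 + 8*s + 16) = s*(s + 2)*(s + 4)*(s + 4)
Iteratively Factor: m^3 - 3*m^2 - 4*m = (m - 4)*(m^2 + m) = m*(m - 4)*(m + 1)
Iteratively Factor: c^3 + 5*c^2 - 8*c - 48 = (c + 4)*(c^2 + c - 12) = (c - 3)*(c + 4)*(c + 4)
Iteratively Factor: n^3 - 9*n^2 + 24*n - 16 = (n - 4)*(n^2 - 5*n + 4) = (n - 4)*(n - 1)*(n - 4)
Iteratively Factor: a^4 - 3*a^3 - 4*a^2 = (a)*(a^3 - 3*a^2 - 4*a) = a*(a + 1)*(a^2 - 4*a) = a*(a - 4)*(a + 1)*(a)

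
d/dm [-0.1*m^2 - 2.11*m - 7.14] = -0.2*m - 2.11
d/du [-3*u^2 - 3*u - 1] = -6*u - 3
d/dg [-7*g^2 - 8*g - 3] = -14*g - 8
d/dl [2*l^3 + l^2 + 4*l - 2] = 6*l^2 + 2*l + 4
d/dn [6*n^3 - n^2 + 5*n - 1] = 18*n^2 - 2*n + 5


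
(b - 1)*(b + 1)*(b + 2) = b^3 + 2*b^2 - b - 2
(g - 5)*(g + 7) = g^2 + 2*g - 35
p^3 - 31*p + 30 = (p - 5)*(p - 1)*(p + 6)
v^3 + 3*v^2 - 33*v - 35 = (v - 5)*(v + 1)*(v + 7)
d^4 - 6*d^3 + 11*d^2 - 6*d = d*(d - 3)*(d - 2)*(d - 1)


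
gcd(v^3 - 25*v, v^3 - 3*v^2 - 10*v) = v^2 - 5*v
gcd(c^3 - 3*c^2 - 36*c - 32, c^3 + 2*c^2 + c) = c + 1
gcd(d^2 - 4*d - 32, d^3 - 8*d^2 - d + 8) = d - 8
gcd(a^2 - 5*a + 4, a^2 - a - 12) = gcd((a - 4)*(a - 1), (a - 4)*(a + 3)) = a - 4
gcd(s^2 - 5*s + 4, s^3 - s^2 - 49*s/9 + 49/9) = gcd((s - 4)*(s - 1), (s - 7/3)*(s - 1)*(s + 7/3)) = s - 1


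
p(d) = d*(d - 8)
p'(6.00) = 4.00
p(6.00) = -12.00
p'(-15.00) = -38.00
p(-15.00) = 345.00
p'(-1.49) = -10.98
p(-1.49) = 14.14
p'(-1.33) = -10.66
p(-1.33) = 12.41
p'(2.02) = -3.96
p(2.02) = -12.08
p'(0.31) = -7.38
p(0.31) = -2.38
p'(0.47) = -7.06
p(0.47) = -3.54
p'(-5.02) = -18.04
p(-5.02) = 65.36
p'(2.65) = -2.70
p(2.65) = -14.18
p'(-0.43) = -8.86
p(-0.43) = 3.62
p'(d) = 2*d - 8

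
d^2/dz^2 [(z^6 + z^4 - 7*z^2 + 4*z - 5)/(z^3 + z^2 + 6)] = 2*(3*z^10 + 8*z^9 + 6*z^8 + 54*z^7 + 96*z^6 - 6*z^5 + 540*z^4 + 258*z^3 + 183*z^2 + 18*z - 222)/(z^9 + 3*z^8 + 3*z^7 + 19*z^6 + 36*z^5 + 18*z^4 + 108*z^3 + 108*z^2 + 216)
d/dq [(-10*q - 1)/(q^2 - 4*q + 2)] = 2*(5*q^2 + q - 12)/(q^4 - 8*q^3 + 20*q^2 - 16*q + 4)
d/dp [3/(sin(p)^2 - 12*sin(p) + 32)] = 6*(6 - sin(p))*cos(p)/(sin(p)^2 - 12*sin(p) + 32)^2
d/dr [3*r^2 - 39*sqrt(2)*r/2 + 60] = 6*r - 39*sqrt(2)/2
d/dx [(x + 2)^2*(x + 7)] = (x + 2)*(3*x + 16)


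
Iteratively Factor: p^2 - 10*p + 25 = (p - 5)*(p - 5)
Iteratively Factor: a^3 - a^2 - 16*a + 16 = (a - 1)*(a^2 - 16) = (a - 4)*(a - 1)*(a + 4)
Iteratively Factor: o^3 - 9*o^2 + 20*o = (o - 5)*(o^2 - 4*o) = (o - 5)*(o - 4)*(o)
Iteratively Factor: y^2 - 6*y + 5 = (y - 5)*(y - 1)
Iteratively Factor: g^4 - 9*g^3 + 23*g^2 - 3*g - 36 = (g - 4)*(g^3 - 5*g^2 + 3*g + 9) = (g - 4)*(g - 3)*(g^2 - 2*g - 3) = (g - 4)*(g - 3)*(g + 1)*(g - 3)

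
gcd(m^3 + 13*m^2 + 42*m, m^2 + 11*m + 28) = m + 7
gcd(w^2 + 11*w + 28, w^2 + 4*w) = w + 4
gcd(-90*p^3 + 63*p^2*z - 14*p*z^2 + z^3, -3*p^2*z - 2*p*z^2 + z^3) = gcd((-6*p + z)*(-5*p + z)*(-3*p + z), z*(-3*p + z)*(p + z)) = -3*p + z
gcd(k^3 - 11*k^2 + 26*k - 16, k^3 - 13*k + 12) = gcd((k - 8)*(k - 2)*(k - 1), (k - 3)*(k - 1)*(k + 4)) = k - 1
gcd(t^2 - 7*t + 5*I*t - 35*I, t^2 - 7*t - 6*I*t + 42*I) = t - 7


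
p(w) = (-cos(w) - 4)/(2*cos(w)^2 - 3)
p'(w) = 4*(-cos(w) - 4)*sin(w)*cos(w)/(2*cos(w)^2 - 3)^2 + sin(w)/(2*cos(w)^2 - 3) = (2*sin(w)^2 - 16*cos(w) - 5)*sin(w)/(cos(2*w) - 2)^2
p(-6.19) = 4.91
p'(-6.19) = -1.88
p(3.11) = 2.99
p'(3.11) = 0.35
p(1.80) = 1.30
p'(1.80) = 0.06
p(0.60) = 2.95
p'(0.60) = -3.70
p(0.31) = 4.18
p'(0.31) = -4.35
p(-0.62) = 2.87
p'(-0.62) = 3.59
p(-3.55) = 2.34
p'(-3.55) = 2.29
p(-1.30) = 1.49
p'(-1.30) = 0.88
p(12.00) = 3.07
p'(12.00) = 3.87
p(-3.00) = 2.89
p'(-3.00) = -1.42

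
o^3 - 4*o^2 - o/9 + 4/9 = (o - 4)*(o - 1/3)*(o + 1/3)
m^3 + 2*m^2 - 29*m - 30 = (m - 5)*(m + 1)*(m + 6)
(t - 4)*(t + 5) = t^2 + t - 20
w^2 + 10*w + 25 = (w + 5)^2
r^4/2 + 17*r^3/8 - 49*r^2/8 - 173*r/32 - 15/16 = (r/2 + 1/4)*(r - 5/2)*(r + 1/4)*(r + 6)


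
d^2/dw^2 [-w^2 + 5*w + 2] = -2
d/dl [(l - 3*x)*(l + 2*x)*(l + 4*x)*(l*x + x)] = x*(4*l^3 + 9*l^2*x + 3*l^2 - 20*l*x^2 + 6*l*x - 24*x^3 - 10*x^2)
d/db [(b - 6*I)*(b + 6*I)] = 2*b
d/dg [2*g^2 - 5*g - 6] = 4*g - 5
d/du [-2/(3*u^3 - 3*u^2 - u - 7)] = 2*(9*u^2 - 6*u - 1)/(-3*u^3 + 3*u^2 + u + 7)^2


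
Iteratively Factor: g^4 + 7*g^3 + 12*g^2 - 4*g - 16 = (g - 1)*(g^3 + 8*g^2 + 20*g + 16) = (g - 1)*(g + 2)*(g^2 + 6*g + 8) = (g - 1)*(g + 2)*(g + 4)*(g + 2)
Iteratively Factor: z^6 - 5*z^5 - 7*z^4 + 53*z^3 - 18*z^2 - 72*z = (z + 3)*(z^5 - 8*z^4 + 17*z^3 + 2*z^2 - 24*z) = z*(z + 3)*(z^4 - 8*z^3 + 17*z^2 + 2*z - 24) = z*(z - 2)*(z + 3)*(z^3 - 6*z^2 + 5*z + 12) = z*(z - 2)*(z + 1)*(z + 3)*(z^2 - 7*z + 12) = z*(z - 3)*(z - 2)*(z + 1)*(z + 3)*(z - 4)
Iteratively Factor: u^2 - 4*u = (u - 4)*(u)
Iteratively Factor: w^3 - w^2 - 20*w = (w)*(w^2 - w - 20) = w*(w - 5)*(w + 4)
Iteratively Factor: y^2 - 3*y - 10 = (y + 2)*(y - 5)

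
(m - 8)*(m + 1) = m^2 - 7*m - 8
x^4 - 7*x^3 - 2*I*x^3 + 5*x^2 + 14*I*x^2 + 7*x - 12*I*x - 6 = (x - 6)*(x - 1)*(x - I)^2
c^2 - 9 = (c - 3)*(c + 3)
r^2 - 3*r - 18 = (r - 6)*(r + 3)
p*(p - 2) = p^2 - 2*p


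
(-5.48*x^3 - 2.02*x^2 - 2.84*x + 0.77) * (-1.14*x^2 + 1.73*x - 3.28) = 6.2472*x^5 - 7.1776*x^4 + 17.7174*x^3 + 0.8346*x^2 + 10.6473*x - 2.5256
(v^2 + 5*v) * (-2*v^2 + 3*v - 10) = -2*v^4 - 7*v^3 + 5*v^2 - 50*v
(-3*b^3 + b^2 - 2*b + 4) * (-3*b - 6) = 9*b^4 + 15*b^3 - 24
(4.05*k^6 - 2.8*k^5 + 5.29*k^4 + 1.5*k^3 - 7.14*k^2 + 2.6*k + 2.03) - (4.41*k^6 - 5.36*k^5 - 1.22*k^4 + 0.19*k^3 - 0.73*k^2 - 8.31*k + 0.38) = -0.36*k^6 + 2.56*k^5 + 6.51*k^4 + 1.31*k^3 - 6.41*k^2 + 10.91*k + 1.65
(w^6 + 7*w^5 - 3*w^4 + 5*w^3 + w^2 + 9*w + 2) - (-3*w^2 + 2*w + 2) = w^6 + 7*w^5 - 3*w^4 + 5*w^3 + 4*w^2 + 7*w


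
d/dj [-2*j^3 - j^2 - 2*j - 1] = -6*j^2 - 2*j - 2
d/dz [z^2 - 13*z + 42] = 2*z - 13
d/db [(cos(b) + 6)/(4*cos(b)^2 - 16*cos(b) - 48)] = (cos(b)^2 + 12*cos(b) - 12)*sin(b)/(4*(sin(b)^2 + 4*cos(b) + 11)^2)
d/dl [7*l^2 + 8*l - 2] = 14*l + 8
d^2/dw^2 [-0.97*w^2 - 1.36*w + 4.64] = -1.94000000000000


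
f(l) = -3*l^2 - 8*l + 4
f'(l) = -6*l - 8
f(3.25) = -53.69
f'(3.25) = -27.50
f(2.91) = -44.68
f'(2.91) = -25.46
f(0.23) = 2.00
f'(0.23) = -9.38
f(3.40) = -57.88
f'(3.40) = -28.40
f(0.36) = 0.73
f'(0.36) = -10.16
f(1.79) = -19.93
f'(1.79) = -18.74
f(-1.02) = 9.04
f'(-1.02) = -1.88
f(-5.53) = -43.50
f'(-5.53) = 25.18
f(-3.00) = 1.00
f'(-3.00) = 10.00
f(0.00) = 4.00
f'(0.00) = -8.00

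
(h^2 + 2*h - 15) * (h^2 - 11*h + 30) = h^4 - 9*h^3 - 7*h^2 + 225*h - 450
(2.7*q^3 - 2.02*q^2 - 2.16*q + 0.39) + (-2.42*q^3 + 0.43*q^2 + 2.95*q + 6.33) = 0.28*q^3 - 1.59*q^2 + 0.79*q + 6.72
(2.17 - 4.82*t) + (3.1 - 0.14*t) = 5.27 - 4.96*t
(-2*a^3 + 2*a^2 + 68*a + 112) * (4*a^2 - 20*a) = -8*a^5 + 48*a^4 + 232*a^3 - 912*a^2 - 2240*a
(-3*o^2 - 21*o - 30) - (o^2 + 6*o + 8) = -4*o^2 - 27*o - 38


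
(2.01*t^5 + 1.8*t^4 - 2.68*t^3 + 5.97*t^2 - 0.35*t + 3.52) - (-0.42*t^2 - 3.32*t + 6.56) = 2.01*t^5 + 1.8*t^4 - 2.68*t^3 + 6.39*t^2 + 2.97*t - 3.04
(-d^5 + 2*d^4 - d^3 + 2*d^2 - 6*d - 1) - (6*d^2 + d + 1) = -d^5 + 2*d^4 - d^3 - 4*d^2 - 7*d - 2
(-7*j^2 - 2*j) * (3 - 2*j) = 14*j^3 - 17*j^2 - 6*j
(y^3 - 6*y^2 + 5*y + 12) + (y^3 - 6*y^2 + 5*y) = 2*y^3 - 12*y^2 + 10*y + 12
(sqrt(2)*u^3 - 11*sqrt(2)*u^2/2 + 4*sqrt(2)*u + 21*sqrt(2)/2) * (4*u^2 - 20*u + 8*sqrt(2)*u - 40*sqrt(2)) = 4*sqrt(2)*u^5 - 42*sqrt(2)*u^4 + 16*u^4 - 168*u^3 + 126*sqrt(2)*u^3 - 38*sqrt(2)*u^2 + 504*u^2 - 210*sqrt(2)*u - 152*u - 840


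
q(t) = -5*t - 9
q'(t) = -5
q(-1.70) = -0.50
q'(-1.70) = -5.00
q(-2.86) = 5.30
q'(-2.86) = -5.00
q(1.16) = -14.80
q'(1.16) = -5.00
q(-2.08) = 1.40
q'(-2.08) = -5.00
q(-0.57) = -6.15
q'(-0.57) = -5.00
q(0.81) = -13.05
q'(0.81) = -5.00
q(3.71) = -27.55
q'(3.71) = -5.00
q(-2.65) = 4.25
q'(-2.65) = -5.00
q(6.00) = -39.00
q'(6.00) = -5.00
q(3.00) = -24.00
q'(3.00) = -5.00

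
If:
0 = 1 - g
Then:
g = 1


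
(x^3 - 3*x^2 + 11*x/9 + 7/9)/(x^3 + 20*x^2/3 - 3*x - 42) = (3*x^2 - 2*x - 1)/(3*(x^2 + 9*x + 18))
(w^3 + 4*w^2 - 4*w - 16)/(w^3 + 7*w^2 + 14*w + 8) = (w - 2)/(w + 1)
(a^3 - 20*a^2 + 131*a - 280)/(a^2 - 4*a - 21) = (a^2 - 13*a + 40)/(a + 3)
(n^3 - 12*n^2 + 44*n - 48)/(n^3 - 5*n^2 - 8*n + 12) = (n^2 - 6*n + 8)/(n^2 + n - 2)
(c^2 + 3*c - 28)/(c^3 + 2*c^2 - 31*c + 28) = 1/(c - 1)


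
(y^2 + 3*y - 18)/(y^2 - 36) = (y - 3)/(y - 6)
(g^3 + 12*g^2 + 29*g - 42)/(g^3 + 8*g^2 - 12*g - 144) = (g^2 + 6*g - 7)/(g^2 + 2*g - 24)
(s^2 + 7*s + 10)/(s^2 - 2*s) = (s^2 + 7*s + 10)/(s*(s - 2))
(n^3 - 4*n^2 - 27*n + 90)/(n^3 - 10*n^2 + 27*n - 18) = (n + 5)/(n - 1)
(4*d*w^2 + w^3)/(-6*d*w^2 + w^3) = (4*d + w)/(-6*d + w)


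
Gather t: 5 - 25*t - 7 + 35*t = 10*t - 2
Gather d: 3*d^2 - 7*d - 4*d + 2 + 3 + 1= 3*d^2 - 11*d + 6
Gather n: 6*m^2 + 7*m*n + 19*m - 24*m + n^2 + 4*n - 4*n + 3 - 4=6*m^2 + 7*m*n - 5*m + n^2 - 1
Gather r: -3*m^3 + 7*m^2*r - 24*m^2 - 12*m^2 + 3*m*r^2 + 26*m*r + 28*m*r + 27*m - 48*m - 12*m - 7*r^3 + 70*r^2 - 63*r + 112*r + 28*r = -3*m^3 - 36*m^2 - 33*m - 7*r^3 + r^2*(3*m + 70) + r*(7*m^2 + 54*m + 77)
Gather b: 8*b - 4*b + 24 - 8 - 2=4*b + 14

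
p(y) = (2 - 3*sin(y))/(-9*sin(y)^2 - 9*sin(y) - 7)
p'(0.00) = 0.80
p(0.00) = -0.29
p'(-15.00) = -0.13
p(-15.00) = -0.80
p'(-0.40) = 0.81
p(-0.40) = -0.65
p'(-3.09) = -0.86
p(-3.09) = -0.33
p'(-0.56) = 0.46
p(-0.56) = -0.76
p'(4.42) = 0.13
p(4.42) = -0.73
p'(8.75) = -0.15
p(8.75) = -0.01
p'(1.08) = 0.05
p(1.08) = 0.03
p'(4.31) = 0.17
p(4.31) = -0.75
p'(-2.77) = -0.86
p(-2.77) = -0.63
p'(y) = (2 - 3*sin(y))*(18*sin(y)*cos(y) + 9*cos(y))/(-9*sin(y)^2 - 9*sin(y) - 7)^2 - 3*cos(y)/(-9*sin(y)^2 - 9*sin(y) - 7) = 3*(-9*sin(y)^2 + 12*sin(y) + 13)*cos(y)/(9*sin(y)^2 + 9*sin(y) + 7)^2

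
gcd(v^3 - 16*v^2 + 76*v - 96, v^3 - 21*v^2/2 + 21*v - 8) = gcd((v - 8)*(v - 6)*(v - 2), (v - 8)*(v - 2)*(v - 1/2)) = v^2 - 10*v + 16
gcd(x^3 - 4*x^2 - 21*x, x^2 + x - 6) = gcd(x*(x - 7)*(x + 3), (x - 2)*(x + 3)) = x + 3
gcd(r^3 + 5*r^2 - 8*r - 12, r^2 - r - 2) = r^2 - r - 2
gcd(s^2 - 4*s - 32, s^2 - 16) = s + 4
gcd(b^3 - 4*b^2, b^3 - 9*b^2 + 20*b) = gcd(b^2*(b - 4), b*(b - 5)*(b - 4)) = b^2 - 4*b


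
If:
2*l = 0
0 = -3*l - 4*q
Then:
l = 0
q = 0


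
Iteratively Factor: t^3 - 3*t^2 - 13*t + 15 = (t - 5)*(t^2 + 2*t - 3) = (t - 5)*(t - 1)*(t + 3)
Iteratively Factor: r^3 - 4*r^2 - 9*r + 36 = (r - 4)*(r^2 - 9) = (r - 4)*(r - 3)*(r + 3)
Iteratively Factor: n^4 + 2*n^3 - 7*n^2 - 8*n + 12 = (n + 2)*(n^3 - 7*n + 6) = (n - 1)*(n + 2)*(n^2 + n - 6) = (n - 2)*(n - 1)*(n + 2)*(n + 3)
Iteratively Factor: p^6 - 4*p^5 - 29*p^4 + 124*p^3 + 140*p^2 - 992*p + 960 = (p - 2)*(p^5 - 2*p^4 - 33*p^3 + 58*p^2 + 256*p - 480) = (p - 2)*(p + 4)*(p^4 - 6*p^3 - 9*p^2 + 94*p - 120) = (p - 3)*(p - 2)*(p + 4)*(p^3 - 3*p^2 - 18*p + 40) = (p - 5)*(p - 3)*(p - 2)*(p + 4)*(p^2 + 2*p - 8) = (p - 5)*(p - 3)*(p - 2)^2*(p + 4)*(p + 4)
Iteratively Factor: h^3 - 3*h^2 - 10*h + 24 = (h - 4)*(h^2 + h - 6) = (h - 4)*(h - 2)*(h + 3)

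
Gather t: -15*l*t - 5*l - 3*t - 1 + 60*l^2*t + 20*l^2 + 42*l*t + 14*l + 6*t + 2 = 20*l^2 + 9*l + t*(60*l^2 + 27*l + 3) + 1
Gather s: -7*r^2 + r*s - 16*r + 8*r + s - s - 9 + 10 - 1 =-7*r^2 + r*s - 8*r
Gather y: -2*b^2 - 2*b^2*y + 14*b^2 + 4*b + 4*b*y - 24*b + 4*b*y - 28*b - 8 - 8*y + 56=12*b^2 - 48*b + y*(-2*b^2 + 8*b - 8) + 48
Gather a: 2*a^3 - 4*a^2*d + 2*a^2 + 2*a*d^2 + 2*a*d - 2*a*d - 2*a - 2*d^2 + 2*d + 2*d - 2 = 2*a^3 + a^2*(2 - 4*d) + a*(2*d^2 - 2) - 2*d^2 + 4*d - 2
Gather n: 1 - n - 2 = -n - 1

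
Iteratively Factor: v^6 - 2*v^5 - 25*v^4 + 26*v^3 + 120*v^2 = (v)*(v^5 - 2*v^4 - 25*v^3 + 26*v^2 + 120*v) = v*(v + 2)*(v^4 - 4*v^3 - 17*v^2 + 60*v) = v*(v - 5)*(v + 2)*(v^3 + v^2 - 12*v) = v*(v - 5)*(v + 2)*(v + 4)*(v^2 - 3*v) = v^2*(v - 5)*(v + 2)*(v + 4)*(v - 3)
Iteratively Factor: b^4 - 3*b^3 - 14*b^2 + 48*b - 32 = (b - 4)*(b^3 + b^2 - 10*b + 8) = (b - 4)*(b - 2)*(b^2 + 3*b - 4) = (b - 4)*(b - 2)*(b - 1)*(b + 4)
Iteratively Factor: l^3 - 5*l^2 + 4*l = (l - 4)*(l^2 - l) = l*(l - 4)*(l - 1)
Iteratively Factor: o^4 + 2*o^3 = (o)*(o^3 + 2*o^2) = o^2*(o^2 + 2*o) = o^3*(o + 2)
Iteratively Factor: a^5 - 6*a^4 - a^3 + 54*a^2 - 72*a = (a - 3)*(a^4 - 3*a^3 - 10*a^2 + 24*a) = (a - 3)*(a + 3)*(a^3 - 6*a^2 + 8*a) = a*(a - 3)*(a + 3)*(a^2 - 6*a + 8) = a*(a - 3)*(a - 2)*(a + 3)*(a - 4)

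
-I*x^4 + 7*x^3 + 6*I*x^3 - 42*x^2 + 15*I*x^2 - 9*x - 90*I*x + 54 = (x - 6)*(x + 3*I)^2*(-I*x + 1)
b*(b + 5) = b^2 + 5*b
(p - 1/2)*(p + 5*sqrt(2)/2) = p^2 - p/2 + 5*sqrt(2)*p/2 - 5*sqrt(2)/4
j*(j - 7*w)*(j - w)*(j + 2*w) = j^4 - 6*j^3*w - 9*j^2*w^2 + 14*j*w^3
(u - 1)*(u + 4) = u^2 + 3*u - 4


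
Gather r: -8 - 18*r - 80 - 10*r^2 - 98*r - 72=-10*r^2 - 116*r - 160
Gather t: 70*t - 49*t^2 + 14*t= -49*t^2 + 84*t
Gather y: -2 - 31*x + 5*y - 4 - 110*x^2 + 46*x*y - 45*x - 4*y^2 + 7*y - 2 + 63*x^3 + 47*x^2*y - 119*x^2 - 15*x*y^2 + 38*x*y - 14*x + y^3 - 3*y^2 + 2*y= 63*x^3 - 229*x^2 - 90*x + y^3 + y^2*(-15*x - 7) + y*(47*x^2 + 84*x + 14) - 8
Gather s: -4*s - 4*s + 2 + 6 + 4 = 12 - 8*s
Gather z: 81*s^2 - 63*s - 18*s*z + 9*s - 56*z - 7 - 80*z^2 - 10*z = 81*s^2 - 54*s - 80*z^2 + z*(-18*s - 66) - 7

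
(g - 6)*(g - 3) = g^2 - 9*g + 18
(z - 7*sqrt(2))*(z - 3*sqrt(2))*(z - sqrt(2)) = z^3 - 11*sqrt(2)*z^2 + 62*z - 42*sqrt(2)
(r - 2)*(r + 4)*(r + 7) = r^3 + 9*r^2 + 6*r - 56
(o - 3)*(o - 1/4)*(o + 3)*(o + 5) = o^4 + 19*o^3/4 - 41*o^2/4 - 171*o/4 + 45/4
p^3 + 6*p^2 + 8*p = p*(p + 2)*(p + 4)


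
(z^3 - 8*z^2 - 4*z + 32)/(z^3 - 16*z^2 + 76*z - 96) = (z + 2)/(z - 6)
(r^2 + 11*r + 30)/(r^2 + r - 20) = (r + 6)/(r - 4)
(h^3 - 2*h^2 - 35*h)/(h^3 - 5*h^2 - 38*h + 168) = h*(h + 5)/(h^2 + 2*h - 24)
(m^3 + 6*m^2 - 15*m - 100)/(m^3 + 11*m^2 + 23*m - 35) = (m^2 + m - 20)/(m^2 + 6*m - 7)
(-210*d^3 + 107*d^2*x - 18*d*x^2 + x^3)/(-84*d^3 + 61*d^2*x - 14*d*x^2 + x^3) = (30*d^2 - 11*d*x + x^2)/(12*d^2 - 7*d*x + x^2)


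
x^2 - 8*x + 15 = (x - 5)*(x - 3)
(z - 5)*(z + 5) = z^2 - 25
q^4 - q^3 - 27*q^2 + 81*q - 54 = (q - 3)^2*(q - 1)*(q + 6)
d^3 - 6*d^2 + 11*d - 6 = (d - 3)*(d - 2)*(d - 1)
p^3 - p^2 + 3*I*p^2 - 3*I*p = p*(p - 1)*(p + 3*I)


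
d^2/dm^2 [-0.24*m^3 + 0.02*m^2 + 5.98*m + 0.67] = 0.04 - 1.44*m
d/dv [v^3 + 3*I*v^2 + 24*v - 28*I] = 3*v^2 + 6*I*v + 24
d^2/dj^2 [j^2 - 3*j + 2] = 2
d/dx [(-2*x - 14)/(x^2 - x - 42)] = 2*(-x^2 + x + (x + 7)*(2*x - 1) + 42)/(-x^2 + x + 42)^2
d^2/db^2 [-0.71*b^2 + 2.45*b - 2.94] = -1.42000000000000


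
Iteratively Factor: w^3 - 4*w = (w + 2)*(w^2 - 2*w) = w*(w + 2)*(w - 2)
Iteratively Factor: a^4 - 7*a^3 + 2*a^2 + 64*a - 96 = (a - 2)*(a^3 - 5*a^2 - 8*a + 48) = (a - 4)*(a - 2)*(a^2 - a - 12) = (a - 4)^2*(a - 2)*(a + 3)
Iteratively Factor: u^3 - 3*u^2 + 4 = (u - 2)*(u^2 - u - 2) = (u - 2)*(u + 1)*(u - 2)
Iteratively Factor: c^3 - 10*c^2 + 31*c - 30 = (c - 2)*(c^2 - 8*c + 15) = (c - 3)*(c - 2)*(c - 5)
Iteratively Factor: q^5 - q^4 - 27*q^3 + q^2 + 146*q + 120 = (q + 2)*(q^4 - 3*q^3 - 21*q^2 + 43*q + 60) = (q - 5)*(q + 2)*(q^3 + 2*q^2 - 11*q - 12) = (q - 5)*(q + 2)*(q + 4)*(q^2 - 2*q - 3) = (q - 5)*(q + 1)*(q + 2)*(q + 4)*(q - 3)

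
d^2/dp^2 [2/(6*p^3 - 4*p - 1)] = 8*(-9*p*(-6*p^3 + 4*p + 1) - 2*(9*p^2 - 2)^2)/(-6*p^3 + 4*p + 1)^3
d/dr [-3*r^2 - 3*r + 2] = -6*r - 3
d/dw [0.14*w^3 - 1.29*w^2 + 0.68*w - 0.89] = 0.42*w^2 - 2.58*w + 0.68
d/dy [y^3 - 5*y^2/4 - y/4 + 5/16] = 3*y^2 - 5*y/2 - 1/4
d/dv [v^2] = 2*v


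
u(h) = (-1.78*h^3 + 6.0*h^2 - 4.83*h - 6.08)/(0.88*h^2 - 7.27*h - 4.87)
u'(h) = (7.27 - 1.76*h)*(-1.78*h^3 + 6.0*h^2 - 4.83*h - 6.08)/(0.88*h^2 - 7.27*h - 4.87)^2 + (-5.34*h^2 + 12.0*h - 4.83)/(0.88*h^2 - 7.27*h - 4.87) = (-1.5664*h^4 + 25.8812*h^3 - 13.3638*h^2 - 47.7392*h - 20.6795)/(0.7744*h^4 - 12.7952*h^3 + 44.2817*h^2 + 70.8098*h + 23.7169)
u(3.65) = 1.54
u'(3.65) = 1.57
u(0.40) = 0.94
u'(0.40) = -0.69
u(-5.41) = 7.93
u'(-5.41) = -1.54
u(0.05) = 1.21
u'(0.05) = -0.84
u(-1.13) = 2.15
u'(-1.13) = -1.19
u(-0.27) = 1.51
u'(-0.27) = -1.15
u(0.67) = 0.77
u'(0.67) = -0.59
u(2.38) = 0.44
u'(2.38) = 0.30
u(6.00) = 12.11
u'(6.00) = 9.81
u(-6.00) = 8.85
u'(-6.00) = -1.58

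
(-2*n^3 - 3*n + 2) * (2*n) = -4*n^4 - 6*n^2 + 4*n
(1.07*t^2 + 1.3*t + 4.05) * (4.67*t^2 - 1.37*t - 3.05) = 4.9969*t^4 + 4.6051*t^3 + 13.869*t^2 - 9.5135*t - 12.3525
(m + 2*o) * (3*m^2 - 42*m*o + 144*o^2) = 3*m^3 - 36*m^2*o + 60*m*o^2 + 288*o^3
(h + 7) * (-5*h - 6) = -5*h^2 - 41*h - 42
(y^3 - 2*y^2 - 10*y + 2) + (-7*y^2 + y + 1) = y^3 - 9*y^2 - 9*y + 3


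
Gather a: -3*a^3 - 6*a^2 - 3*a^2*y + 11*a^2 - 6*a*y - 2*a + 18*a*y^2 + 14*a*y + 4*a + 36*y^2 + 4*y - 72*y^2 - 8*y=-3*a^3 + a^2*(5 - 3*y) + a*(18*y^2 + 8*y + 2) - 36*y^2 - 4*y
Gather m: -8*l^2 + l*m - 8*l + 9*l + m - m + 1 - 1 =-8*l^2 + l*m + l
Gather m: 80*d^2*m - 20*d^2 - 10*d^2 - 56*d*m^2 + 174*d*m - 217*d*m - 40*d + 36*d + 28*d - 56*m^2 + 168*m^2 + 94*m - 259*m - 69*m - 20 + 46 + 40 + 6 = -30*d^2 + 24*d + m^2*(112 - 56*d) + m*(80*d^2 - 43*d - 234) + 72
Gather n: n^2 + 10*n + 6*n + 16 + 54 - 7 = n^2 + 16*n + 63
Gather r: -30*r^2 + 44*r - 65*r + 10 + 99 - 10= -30*r^2 - 21*r + 99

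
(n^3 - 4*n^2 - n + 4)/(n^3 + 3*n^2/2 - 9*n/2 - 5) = 2*(n^2 - 5*n + 4)/(2*n^2 + n - 10)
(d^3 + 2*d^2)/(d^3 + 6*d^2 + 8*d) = d/(d + 4)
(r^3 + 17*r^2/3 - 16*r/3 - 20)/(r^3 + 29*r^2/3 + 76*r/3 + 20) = (r - 2)/(r + 2)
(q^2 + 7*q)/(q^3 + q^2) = (q + 7)/(q*(q + 1))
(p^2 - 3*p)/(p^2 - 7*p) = (p - 3)/(p - 7)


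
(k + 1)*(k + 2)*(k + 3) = k^3 + 6*k^2 + 11*k + 6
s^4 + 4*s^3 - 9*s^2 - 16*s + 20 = (s - 2)*(s - 1)*(s + 2)*(s + 5)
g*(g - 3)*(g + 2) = g^3 - g^2 - 6*g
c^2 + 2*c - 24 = (c - 4)*(c + 6)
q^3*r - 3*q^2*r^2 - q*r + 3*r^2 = (q - 1)*(q - 3*r)*(q*r + r)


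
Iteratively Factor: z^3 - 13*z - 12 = (z - 4)*(z^2 + 4*z + 3) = (z - 4)*(z + 1)*(z + 3)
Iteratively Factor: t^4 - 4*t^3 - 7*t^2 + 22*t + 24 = (t + 1)*(t^3 - 5*t^2 - 2*t + 24) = (t + 1)*(t + 2)*(t^2 - 7*t + 12) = (t - 3)*(t + 1)*(t + 2)*(t - 4)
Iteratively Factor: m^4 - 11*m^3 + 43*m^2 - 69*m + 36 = (m - 4)*(m^3 - 7*m^2 + 15*m - 9) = (m - 4)*(m - 3)*(m^2 - 4*m + 3) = (m - 4)*(m - 3)^2*(m - 1)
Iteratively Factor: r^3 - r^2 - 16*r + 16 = (r + 4)*(r^2 - 5*r + 4) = (r - 1)*(r + 4)*(r - 4)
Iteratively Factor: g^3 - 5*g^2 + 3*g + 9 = (g - 3)*(g^2 - 2*g - 3) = (g - 3)^2*(g + 1)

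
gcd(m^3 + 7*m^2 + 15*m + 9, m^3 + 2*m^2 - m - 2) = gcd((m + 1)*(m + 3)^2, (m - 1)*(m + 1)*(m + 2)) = m + 1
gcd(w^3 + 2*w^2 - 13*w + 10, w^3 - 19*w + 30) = w^2 + 3*w - 10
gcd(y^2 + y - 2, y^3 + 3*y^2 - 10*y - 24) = y + 2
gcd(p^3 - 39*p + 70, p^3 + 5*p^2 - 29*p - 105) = p^2 + 2*p - 35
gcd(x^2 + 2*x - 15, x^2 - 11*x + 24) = x - 3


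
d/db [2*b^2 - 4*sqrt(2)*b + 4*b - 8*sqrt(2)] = 4*b - 4*sqrt(2) + 4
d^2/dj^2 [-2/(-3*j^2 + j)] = 4*(-3*j*(3*j - 1) + (6*j - 1)^2)/(j^3*(3*j - 1)^3)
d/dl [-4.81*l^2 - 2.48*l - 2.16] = -9.62*l - 2.48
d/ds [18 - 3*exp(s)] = -3*exp(s)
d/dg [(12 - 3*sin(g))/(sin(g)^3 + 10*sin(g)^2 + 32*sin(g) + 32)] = 6*(sin(g)^2 - 5*sin(g) - 20)*cos(g)/((sin(g) + 2)^2*(sin(g) + 4)^3)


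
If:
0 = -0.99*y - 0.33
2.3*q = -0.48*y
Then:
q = 0.07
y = -0.33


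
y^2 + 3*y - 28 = (y - 4)*(y + 7)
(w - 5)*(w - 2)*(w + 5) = w^3 - 2*w^2 - 25*w + 50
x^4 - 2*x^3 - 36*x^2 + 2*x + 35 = (x - 7)*(x - 1)*(x + 1)*(x + 5)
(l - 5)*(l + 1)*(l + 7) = l^3 + 3*l^2 - 33*l - 35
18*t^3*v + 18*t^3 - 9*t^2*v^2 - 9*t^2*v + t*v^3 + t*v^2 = (-6*t + v)*(-3*t + v)*(t*v + t)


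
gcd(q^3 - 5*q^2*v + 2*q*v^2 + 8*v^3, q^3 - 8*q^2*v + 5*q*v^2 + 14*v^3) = q^2 - q*v - 2*v^2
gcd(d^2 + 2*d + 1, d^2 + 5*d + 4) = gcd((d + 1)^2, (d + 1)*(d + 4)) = d + 1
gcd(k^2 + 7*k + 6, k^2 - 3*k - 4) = k + 1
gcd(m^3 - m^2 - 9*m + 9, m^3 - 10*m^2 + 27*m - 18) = m^2 - 4*m + 3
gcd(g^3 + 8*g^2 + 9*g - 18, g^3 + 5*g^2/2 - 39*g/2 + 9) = g + 6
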